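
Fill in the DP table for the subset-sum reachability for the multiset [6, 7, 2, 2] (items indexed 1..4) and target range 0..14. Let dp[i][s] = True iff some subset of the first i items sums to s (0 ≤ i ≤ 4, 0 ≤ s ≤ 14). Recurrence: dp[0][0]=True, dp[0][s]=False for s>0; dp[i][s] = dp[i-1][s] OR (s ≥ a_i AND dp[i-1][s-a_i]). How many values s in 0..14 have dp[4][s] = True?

i\s   0   1   2   3   4   5   6   7   8   9  10  11  12  13  14
  0   T   F   F   F   F   F   F   F   F   F   F   F   F   F   F
  1   T   F   F   F   F   F   T   F   F   F   F   F   F   F   F
  2   T   F   F   F   F   F   T   T   F   F   F   F   F   T   F
  3   T   F   T   F   F   F   T   T   T   T   F   F   F   T   F
  4   T   F   T   F   T   F   T   T   T   T   T   T   F   T   F

10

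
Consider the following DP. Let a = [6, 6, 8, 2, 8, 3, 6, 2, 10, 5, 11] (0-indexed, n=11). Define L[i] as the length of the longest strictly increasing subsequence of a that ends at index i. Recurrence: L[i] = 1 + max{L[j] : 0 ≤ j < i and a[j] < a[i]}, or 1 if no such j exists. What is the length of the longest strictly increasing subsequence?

   i    0    1    2    3    4    5    6    7    8    9   10
a[i]    6    6    8    2    8    3    6    2   10    5   11
L[i]    1    1    2    1    2    2    3    1    4    3    5

5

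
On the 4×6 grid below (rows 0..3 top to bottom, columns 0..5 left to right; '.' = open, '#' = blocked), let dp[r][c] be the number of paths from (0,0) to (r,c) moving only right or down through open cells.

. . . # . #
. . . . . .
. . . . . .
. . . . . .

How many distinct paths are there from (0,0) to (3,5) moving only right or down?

46

r\c   0   1   2   3   4   5
  0   1   1   1   0   0   0
  1   1   2   3   3   3   3
  2   1   3   6   9  12  15
  3   1   4  10  19  31  46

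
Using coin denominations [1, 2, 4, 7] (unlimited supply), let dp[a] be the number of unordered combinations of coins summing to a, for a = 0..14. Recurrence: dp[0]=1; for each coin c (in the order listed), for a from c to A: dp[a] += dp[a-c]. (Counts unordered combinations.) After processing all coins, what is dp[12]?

20

after  coin     0     1     2     3     4     5     6     7     8     9    10    11    12    13    14
          1     1     1     1     1     1     1     1     1     1     1     1     1     1     1     1
          2     1     1     2     2     3     3     4     4     5     5     6     6     7     7     8
          4     1     1     2     2     4     4     6     6     9     9    12    12    16    16    20
          7     1     1     2     2     4     4     6     7    10    11    14    16    20    22    27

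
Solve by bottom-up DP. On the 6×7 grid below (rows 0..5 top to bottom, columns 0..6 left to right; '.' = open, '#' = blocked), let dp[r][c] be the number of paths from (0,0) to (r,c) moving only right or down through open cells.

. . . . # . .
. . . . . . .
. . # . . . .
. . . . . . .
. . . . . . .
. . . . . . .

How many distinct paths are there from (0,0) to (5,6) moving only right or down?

r\c   0   1   2   3   4   5   6
  0   1   1   1   1   0   0   0
  1   1   2   3   4   4   4   4
  2   1   3   0   4   8  12  16
  3   1   4   4   8  16  28  44
  4   1   5   9  17  33  61 105
  5   1   6  15  32  65 126 231

231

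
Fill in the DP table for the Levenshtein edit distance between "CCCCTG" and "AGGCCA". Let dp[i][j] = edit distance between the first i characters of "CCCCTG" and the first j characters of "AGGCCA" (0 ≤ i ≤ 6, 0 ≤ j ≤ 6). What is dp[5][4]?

   ''  A  G  G  C  C  A
''  0  1  2  3  4  5  6
 C  1  1  2  3  3  4  5
 C  2  2  2  3  3  3  4
 C  3  3  3  3  3  3  4
 C  4  4  4  4  3  3  4
 T  5  5  5  5  4  4  4
 G  6  6  5  5  5  5  5

4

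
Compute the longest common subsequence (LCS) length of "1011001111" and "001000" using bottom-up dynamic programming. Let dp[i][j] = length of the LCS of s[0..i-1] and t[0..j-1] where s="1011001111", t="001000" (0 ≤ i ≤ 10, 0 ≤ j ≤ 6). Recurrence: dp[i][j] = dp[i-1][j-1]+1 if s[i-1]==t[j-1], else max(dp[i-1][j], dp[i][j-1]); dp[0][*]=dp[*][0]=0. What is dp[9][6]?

   ''  0  0  1  0  0  0
''  0  0  0  0  0  0  0
 1  0  0  0  1  1  1  1
 0  0  1  1  1  2  2  2
 1  0  1  1  2  2  2  2
 1  0  1  1  2  2  2  2
 0  0  1  2  2  3  3  3
 0  0  1  2  2  3  4  4
 1  0  1  2  3  3  4  4
 1  0  1  2  3  3  4  4
 1  0  1  2  3  3  4  4
 1  0  1  2  3  3  4  4

4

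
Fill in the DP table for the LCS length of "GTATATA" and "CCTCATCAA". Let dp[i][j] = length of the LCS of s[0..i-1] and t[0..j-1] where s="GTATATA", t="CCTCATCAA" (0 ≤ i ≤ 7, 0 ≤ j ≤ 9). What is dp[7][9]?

   ''  C  C  T  C  A  T  C  A  A
''  0  0  0  0  0  0  0  0  0  0
 G  0  0  0  0  0  0  0  0  0  0
 T  0  0  0  1  1  1  1  1  1  1
 A  0  0  0  1  1  2  2  2  2  2
 T  0  0  0  1  1  2  3  3  3  3
 A  0  0  0  1  1  2  3  3  4  4
 T  0  0  0  1  1  2  3  3  4  4
 A  0  0  0  1  1  2  3  3  4  5

5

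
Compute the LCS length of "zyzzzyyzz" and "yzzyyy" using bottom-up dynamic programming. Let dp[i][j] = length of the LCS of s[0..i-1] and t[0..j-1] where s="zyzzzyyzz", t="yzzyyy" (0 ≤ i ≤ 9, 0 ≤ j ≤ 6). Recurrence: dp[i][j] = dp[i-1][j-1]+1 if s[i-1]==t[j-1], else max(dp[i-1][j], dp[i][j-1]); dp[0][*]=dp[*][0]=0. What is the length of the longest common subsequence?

5

   ''  y  z  z  y  y  y
''  0  0  0  0  0  0  0
 z  0  0  1  1  1  1  1
 y  0  1  1  1  2  2  2
 z  0  1  2  2  2  2  2
 z  0  1  2  3  3  3  3
 z  0  1  2  3  3  3  3
 y  0  1  2  3  4  4  4
 y  0  1  2  3  4  5  5
 z  0  1  2  3  4  5  5
 z  0  1  2  3  4  5  5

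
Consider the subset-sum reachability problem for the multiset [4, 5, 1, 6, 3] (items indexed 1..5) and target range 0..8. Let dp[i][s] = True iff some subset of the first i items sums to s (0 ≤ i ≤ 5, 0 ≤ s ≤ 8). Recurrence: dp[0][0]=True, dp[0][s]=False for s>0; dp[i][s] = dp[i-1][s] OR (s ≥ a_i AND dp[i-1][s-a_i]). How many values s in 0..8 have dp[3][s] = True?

i\s   0   1   2   3   4   5   6   7   8
  0   T   F   F   F   F   F   F   F   F
  1   T   F   F   F   T   F   F   F   F
  2   T   F   F   F   T   T   F   F   F
  3   T   T   F   F   T   T   T   F   F
  4   T   T   F   F   T   T   T   T   F
  5   T   T   F   T   T   T   T   T   T

5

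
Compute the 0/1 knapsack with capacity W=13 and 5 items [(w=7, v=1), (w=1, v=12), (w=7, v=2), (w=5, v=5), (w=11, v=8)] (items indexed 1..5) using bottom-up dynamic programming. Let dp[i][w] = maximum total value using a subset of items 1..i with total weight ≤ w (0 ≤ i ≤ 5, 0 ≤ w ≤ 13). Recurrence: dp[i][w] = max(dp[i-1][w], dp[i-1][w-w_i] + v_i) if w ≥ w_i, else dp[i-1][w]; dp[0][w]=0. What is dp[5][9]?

17

i\w   0   1   2   3   4   5   6   7   8   9  10  11  12  13
  0   0   0   0   0   0   0   0   0   0   0   0   0   0   0
  1   0   0   0   0   0   0   0   1   1   1   1   1   1   1
  2   0  12  12  12  12  12  12  12  13  13  13  13  13  13
  3   0  12  12  12  12  12  12  12  14  14  14  14  14  14
  4   0  12  12  12  12  12  17  17  17  17  17  17  17  19
  5   0  12  12  12  12  12  17  17  17  17  17  17  20  20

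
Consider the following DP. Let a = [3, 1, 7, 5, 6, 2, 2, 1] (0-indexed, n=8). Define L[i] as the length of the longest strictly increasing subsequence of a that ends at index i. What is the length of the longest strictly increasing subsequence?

3

   i    0    1    2    3    4    5    6    7
a[i]    3    1    7    5    6    2    2    1
L[i]    1    1    2    2    3    2    2    1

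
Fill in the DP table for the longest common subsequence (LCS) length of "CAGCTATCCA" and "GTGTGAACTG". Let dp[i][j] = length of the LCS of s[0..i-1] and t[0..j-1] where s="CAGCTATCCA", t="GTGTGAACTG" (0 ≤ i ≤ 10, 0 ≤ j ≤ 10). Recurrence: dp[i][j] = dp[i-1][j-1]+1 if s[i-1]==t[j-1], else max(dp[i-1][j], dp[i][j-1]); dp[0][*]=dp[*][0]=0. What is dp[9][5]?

3

   ''  G  T  G  T  G  A  A  C  T  G
''  0  0  0  0  0  0  0  0  0  0  0
 C  0  0  0  0  0  0  0  0  1  1  1
 A  0  0  0  0  0  0  1  1  1  1  1
 G  0  1  1  1  1  1  1  1  1  1  2
 C  0  1  1  1  1  1  1  1  2  2  2
 T  0  1  2  2  2  2  2  2  2  3  3
 A  0  1  2  2  2  2  3  3  3  3  3
 T  0  1  2  2  3  3  3  3  3  4  4
 C  0  1  2  2  3  3  3  3  4  4  4
 C  0  1  2  2  3  3  3  3  4  4  4
 A  0  1  2  2  3  3  4  4  4  4  4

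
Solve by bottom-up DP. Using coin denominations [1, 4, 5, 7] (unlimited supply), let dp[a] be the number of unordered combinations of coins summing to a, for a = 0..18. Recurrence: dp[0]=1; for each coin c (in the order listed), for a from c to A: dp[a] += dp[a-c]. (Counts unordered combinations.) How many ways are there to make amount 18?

21

after  coin     0     1     2     3     4     5     6     7     8     9    10    11    12    13    14    15    16    17    18
          1     1     1     1     1     1     1     1     1     1     1     1     1     1     1     1     1     1     1     1
          4     1     1     1     1     2     2     2     2     3     3     3     3     4     4     4     4     5     5     5
          5     1     1     1     1     2     3     3     3     4     5     6     6     7     8     9    10    11    12    13
          7     1     1     1     1     2     3     3     4     5     6     7     8    10    11    13    15    17    19    21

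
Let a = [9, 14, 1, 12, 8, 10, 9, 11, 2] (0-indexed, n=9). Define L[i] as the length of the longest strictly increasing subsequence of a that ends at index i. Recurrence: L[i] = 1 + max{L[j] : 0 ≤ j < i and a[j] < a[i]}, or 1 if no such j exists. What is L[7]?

   i    0    1    2    3    4    5    6    7    8
a[i]    9   14    1   12    8   10    9   11    2
L[i]    1    2    1    2    2    3    3    4    2

4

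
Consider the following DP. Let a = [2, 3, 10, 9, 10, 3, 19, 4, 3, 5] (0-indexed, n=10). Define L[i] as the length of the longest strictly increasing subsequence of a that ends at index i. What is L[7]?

   i    0    1    2    3    4    5    6    7    8    9
a[i]    2    3   10    9   10    3   19    4    3    5
L[i]    1    2    3    3    4    2    5    3    2    4

3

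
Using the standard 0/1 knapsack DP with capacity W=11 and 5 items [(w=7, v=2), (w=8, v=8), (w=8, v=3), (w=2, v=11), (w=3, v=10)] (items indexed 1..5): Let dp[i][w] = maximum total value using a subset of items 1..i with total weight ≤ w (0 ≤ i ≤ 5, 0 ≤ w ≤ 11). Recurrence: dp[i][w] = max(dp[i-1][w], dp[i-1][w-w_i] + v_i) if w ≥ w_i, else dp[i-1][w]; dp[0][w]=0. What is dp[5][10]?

i\w   0   1   2   3   4   5   6   7   8   9  10  11
  0   0   0   0   0   0   0   0   0   0   0   0   0
  1   0   0   0   0   0   0   0   2   2   2   2   2
  2   0   0   0   0   0   0   0   2   8   8   8   8
  3   0   0   0   0   0   0   0   2   8   8   8   8
  4   0   0  11  11  11  11  11  11  11  13  19  19
  5   0   0  11  11  11  21  21  21  21  21  21  21

21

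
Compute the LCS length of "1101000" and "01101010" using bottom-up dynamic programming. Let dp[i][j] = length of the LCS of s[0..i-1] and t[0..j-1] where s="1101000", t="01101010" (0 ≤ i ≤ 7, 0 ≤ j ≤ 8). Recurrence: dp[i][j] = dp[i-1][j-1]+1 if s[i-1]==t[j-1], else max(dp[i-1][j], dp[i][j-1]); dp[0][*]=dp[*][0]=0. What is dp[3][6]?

3

   ''  0  1  1  0  1  0  1  0
''  0  0  0  0  0  0  0  0  0
 1  0  0  1  1  1  1  1  1  1
 1  0  0  1  2  2  2  2  2  2
 0  0  1  1  2  3  3  3  3  3
 1  0  1  2  2  3  4  4  4  4
 0  0  1  2  2  3  4  5  5  5
 0  0  1  2  2  3  4  5  5  6
 0  0  1  2  2  3  4  5  5  6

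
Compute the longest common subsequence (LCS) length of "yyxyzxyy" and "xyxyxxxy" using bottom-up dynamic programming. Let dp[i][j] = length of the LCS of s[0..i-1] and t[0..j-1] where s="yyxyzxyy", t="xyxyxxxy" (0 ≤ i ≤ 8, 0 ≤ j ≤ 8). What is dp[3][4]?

   ''  x  y  x  y  x  x  x  y
''  0  0  0  0  0  0  0  0  0
 y  0  0  1  1  1  1  1  1  1
 y  0  0  1  1  2  2  2  2  2
 x  0  1  1  2  2  3  3  3  3
 y  0  1  2  2  3  3  3  3  4
 z  0  1  2  2  3  3  3  3  4
 x  0  1  2  3  3  4  4  4  4
 y  0  1  2  3  4  4  4  4  5
 y  0  1  2  3  4  4  4  4  5

2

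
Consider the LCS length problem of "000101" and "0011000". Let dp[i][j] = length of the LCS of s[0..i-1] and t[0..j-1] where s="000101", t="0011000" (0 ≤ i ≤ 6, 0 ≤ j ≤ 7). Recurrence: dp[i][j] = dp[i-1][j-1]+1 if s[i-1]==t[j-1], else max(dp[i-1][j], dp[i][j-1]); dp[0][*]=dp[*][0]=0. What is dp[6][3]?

   ''  0  0  1  1  0  0  0
''  0  0  0  0  0  0  0  0
 0  0  1  1  1  1  1  1  1
 0  0  1  2  2  2  2  2  2
 0  0  1  2  2  2  3  3  3
 1  0  1  2  3  3  3  3  3
 0  0  1  2  3  3  4  4  4
 1  0  1  2  3  4  4  4  4

3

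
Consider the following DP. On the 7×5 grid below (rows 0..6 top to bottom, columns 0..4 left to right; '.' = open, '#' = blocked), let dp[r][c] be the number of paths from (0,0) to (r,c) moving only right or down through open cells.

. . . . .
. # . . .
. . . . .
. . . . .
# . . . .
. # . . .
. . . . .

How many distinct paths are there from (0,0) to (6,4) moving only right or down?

r\c   0   1   2   3   4
  0   1   1   1   1   1
  1   1   0   1   2   3
  2   1   1   2   4   7
  3   1   2   4   8  15
  4   0   2   6  14  29
  5   0   0   6  20  49
  6   0   0   6  26  75

75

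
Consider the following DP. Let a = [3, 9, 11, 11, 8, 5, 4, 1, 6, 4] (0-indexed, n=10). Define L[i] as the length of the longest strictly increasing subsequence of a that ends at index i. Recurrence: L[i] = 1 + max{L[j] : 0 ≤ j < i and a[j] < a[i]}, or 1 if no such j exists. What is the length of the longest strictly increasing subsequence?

3

   i    0    1    2    3    4    5    6    7    8    9
a[i]    3    9   11   11    8    5    4    1    6    4
L[i]    1    2    3    3    2    2    2    1    3    2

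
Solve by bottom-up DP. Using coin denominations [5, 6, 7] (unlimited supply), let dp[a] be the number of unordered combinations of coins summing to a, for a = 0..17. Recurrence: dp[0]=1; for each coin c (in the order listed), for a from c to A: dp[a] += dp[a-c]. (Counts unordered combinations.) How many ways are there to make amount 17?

2

after  coin     0     1     2     3     4     5     6     7     8     9    10    11    12    13    14    15    16    17
          5     1     0     0     0     0     1     0     0     0     0     1     0     0     0     0     1     0     0
          6     1     0     0     0     0     1     1     0     0     0     1     1     1     0     0     1     1     1
          7     1     0     0     0     0     1     1     1     0     0     1     1     2     1     1     1     1     2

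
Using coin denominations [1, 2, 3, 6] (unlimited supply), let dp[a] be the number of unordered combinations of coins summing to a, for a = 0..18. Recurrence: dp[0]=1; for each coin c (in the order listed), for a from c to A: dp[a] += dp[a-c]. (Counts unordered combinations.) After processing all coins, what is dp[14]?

after  coin     0     1     2     3     4     5     6     7     8     9    10    11    12    13    14    15    16    17    18
          1     1     1     1     1     1     1     1     1     1     1     1     1     1     1     1     1     1     1     1
          2     1     1     2     2     3     3     4     4     5     5     6     6     7     7     8     8     9     9    10
          3     1     1     2     3     4     5     7     8    10    12    14    16    19    21    24    27    30    33    37
          6     1     1     2     3     4     5     8     9    12    15    18    21    27    30    36    42    48    54    64

36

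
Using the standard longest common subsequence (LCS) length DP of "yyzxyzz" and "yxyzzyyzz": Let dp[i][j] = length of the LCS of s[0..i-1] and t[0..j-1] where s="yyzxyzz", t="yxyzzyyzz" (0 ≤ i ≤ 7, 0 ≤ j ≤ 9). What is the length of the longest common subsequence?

6

   ''  y  x  y  z  z  y  y  z  z
''  0  0  0  0  0  0  0  0  0  0
 y  0  1  1  1  1  1  1  1  1  1
 y  0  1  1  2  2  2  2  2  2  2
 z  0  1  1  2  3  3  3  3  3  3
 x  0  1  2  2  3  3  3  3  3  3
 y  0  1  2  3  3  3  4  4  4  4
 z  0  1  2  3  4  4  4  4  5  5
 z  0  1  2  3  4  5  5  5  5  6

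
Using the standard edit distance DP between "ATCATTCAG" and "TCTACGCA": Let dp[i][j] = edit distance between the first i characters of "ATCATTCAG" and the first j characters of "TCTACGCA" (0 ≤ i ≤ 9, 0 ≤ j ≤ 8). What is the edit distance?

5

   ''  T  C  T  A  C  G  C  A
''  0  1  2  3  4  5  6  7  8
 A  1  1  2  3  3  4  5  6  7
 T  2  1  2  2  3  4  5  6  7
 C  3  2  1  2  3  3  4  5  6
 A  4  3  2  2  2  3  4  5  5
 T  5  4  3  2  3  3  4  5  6
 T  6  5  4  3  3  4  4  5  6
 C  7  6  5  4  4  3  4  4  5
 A  8  7  6  5  4  4  4  5  4
 G  9  8  7  6  5  5  4  5  5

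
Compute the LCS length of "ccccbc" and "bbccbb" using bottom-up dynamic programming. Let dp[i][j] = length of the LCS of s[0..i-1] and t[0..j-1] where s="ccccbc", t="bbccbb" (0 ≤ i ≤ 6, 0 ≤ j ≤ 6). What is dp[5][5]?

   ''  b  b  c  c  b  b
''  0  0  0  0  0  0  0
 c  0  0  0  1  1  1  1
 c  0  0  0  1  2  2  2
 c  0  0  0  1  2  2  2
 c  0  0  0  1  2  2  2
 b  0  1  1  1  2  3  3
 c  0  1  1  2  2  3  3

3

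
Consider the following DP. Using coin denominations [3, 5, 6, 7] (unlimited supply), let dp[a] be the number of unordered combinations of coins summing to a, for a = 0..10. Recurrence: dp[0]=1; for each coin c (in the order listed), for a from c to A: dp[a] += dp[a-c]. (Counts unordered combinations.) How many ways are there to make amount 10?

2

after  coin     0     1     2     3     4     5     6     7     8     9    10
          3     1     0     0     1     0     0     1     0     0     1     0
          5     1     0     0     1     0     1     1     0     1     1     1
          6     1     0     0     1     0     1     2     0     1     2     1
          7     1     0     0     1     0     1     2     1     1     2     2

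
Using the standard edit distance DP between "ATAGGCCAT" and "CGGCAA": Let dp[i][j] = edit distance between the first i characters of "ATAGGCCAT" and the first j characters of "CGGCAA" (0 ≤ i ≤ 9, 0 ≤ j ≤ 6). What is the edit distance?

5

   ''  C  G  G  C  A  A
''  0  1  2  3  4  5  6
 A  1  1  2  3  4  4  5
 T  2  2  2  3  4  5  5
 A  3  3  3  3  4  4  5
 G  4  4  3  3  4  5  5
 G  5  5  4  3  4  5  6
 C  6  5  5  4  3  4  5
 C  7  6  6  5  4  4  5
 A  8  7  7  6  5  4  4
 T  9  8  8  7  6  5  5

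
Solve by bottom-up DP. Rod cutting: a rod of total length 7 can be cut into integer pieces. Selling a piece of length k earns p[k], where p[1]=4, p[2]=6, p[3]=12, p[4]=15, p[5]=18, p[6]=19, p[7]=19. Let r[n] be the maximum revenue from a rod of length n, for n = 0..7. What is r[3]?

   n    0    1    2    3    4    5    6    7
r[n]    0    4    8   12   16   20   24   28

12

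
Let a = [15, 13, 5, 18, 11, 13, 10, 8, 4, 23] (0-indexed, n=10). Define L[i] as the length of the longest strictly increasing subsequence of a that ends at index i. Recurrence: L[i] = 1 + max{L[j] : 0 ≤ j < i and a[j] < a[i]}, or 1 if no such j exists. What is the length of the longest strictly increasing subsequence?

   i    0    1    2    3    4    5    6    7    8    9
a[i]   15   13    5   18   11   13   10    8    4   23
L[i]    1    1    1    2    2    3    2    2    1    4

4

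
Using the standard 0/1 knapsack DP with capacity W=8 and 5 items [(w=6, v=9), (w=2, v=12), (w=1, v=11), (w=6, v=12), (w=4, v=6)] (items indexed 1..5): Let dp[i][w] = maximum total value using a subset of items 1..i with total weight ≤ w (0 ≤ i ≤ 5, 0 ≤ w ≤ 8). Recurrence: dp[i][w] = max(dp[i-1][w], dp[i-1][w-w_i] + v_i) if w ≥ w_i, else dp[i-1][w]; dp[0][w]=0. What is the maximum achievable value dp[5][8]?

29

i\w   0   1   2   3   4   5   6   7   8
  0   0   0   0   0   0   0   0   0   0
  1   0   0   0   0   0   0   9   9   9
  2   0   0  12  12  12  12  12  12  21
  3   0  11  12  23  23  23  23  23  23
  4   0  11  12  23  23  23  23  23  24
  5   0  11  12  23  23  23  23  29  29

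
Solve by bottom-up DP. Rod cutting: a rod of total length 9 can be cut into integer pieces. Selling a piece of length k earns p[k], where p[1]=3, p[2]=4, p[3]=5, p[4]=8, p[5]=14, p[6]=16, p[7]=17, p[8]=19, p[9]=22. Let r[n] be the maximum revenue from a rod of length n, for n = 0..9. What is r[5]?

15

   n    0    1    2    3    4    5    6    7    8    9
r[n]    0    3    6    9   12   15   18   21   24   27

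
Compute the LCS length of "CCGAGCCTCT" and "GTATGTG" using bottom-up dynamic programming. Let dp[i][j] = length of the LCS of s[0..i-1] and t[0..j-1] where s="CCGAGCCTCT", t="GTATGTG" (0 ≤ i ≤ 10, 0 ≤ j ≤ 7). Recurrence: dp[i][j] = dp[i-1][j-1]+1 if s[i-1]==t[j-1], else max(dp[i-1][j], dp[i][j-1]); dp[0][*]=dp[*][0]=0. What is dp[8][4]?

3

   ''  G  T  A  T  G  T  G
''  0  0  0  0  0  0  0  0
 C  0  0  0  0  0  0  0  0
 C  0  0  0  0  0  0  0  0
 G  0  1  1  1  1  1  1  1
 A  0  1  1  2  2  2  2  2
 G  0  1  1  2  2  3  3  3
 C  0  1  1  2  2  3  3  3
 C  0  1  1  2  2  3  3  3
 T  0  1  2  2  3  3  4  4
 C  0  1  2  2  3  3  4  4
 T  0  1  2  2  3  3  4  4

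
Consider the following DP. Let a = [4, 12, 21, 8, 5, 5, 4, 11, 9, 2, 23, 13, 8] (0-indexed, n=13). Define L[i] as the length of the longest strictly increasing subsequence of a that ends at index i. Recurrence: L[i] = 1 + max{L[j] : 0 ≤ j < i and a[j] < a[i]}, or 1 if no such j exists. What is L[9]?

   i    0    1    2    3    4    5    6    7    8    9   10   11   12
a[i]    4   12   21    8    5    5    4   11    9    2   23   13    8
L[i]    1    2    3    2    2    2    1    3    3    1    4    4    3

1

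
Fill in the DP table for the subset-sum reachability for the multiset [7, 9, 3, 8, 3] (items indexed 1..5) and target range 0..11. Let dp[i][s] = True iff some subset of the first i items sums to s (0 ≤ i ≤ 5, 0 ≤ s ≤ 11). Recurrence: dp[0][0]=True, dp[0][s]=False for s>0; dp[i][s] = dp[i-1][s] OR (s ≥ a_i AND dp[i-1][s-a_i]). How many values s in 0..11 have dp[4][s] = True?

7

i\s   0   1   2   3   4   5   6   7   8   9  10  11
  0   T   F   F   F   F   F   F   F   F   F   F   F
  1   T   F   F   F   F   F   F   T   F   F   F   F
  2   T   F   F   F   F   F   F   T   F   T   F   F
  3   T   F   F   T   F   F   F   T   F   T   T   F
  4   T   F   F   T   F   F   F   T   T   T   T   T
  5   T   F   F   T   F   F   T   T   T   T   T   T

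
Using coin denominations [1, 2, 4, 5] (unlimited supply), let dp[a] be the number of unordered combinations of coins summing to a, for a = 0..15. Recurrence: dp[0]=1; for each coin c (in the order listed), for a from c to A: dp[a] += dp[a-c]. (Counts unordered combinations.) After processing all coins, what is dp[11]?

19

after  coin     0     1     2     3     4     5     6     7     8     9    10    11    12    13    14    15
          1     1     1     1     1     1     1     1     1     1     1     1     1     1     1     1     1
          2     1     1     2     2     3     3     4     4     5     5     6     6     7     7     8     8
          4     1     1     2     2     4     4     6     6     9     9    12    12    16    16    20    20
          5     1     1     2     2     4     5     7     8    11    13    17    19    24    27    33    37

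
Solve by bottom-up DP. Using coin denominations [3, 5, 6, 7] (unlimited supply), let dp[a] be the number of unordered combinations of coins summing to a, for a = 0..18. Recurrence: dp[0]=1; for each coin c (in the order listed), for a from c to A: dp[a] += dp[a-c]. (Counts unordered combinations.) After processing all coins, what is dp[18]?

after  coin     0     1     2     3     4     5     6     7     8     9    10    11    12    13    14    15    16    17    18
          3     1     0     0     1     0     0     1     0     0     1     0     0     1     0     0     1     0     0     1
          5     1     0     0     1     0     1     1     0     1     1     1     1     1     1     1     2     1     1     2
          6     1     0     0     1     0     1     2     0     1     2     1     2     3     1     2     4     2     3     5
          7     1     0     0     1     0     1     2     1     1     2     2     2     4     3     3     5     4     5     7

7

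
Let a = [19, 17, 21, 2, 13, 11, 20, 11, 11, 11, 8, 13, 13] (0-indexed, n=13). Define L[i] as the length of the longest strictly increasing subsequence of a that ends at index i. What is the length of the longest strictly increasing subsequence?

3

   i    0    1    2    3    4    5    6    7    8    9   10   11   12
a[i]   19   17   21    2   13   11   20   11   11   11    8   13   13
L[i]    1    1    2    1    2    2    3    2    2    2    2    3    3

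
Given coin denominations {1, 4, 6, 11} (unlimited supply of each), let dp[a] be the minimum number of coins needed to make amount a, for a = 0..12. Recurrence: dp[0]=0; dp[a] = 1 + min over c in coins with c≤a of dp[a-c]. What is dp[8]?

2

 a  0  1  2  3  4  5  6  7  8  9 10 11 12
dp  0  1  2  3  1  2  1  2  2  3  2  1  2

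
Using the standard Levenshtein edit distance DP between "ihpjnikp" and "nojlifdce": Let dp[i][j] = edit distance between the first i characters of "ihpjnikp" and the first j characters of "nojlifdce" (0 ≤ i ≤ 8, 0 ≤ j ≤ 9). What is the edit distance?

8

   ''  n  o  j  l  i  f  d  c  e
''  0  1  2  3  4  5  6  7  8  9
 i  1  1  2  3  4  4  5  6  7  8
 h  2  2  2  3  4  5  5  6  7  8
 p  3  3  3  3  4  5  6  6  7  8
 j  4  4  4  3  4  5  6  7  7  8
 n  5  4  5  4  4  5  6  7  8  8
 i  6  5  5  5  5  4  5  6  7  8
 k  7  6  6  6  6  5  5  6  7  8
 p  8  7  7  7  7  6  6  6  7  8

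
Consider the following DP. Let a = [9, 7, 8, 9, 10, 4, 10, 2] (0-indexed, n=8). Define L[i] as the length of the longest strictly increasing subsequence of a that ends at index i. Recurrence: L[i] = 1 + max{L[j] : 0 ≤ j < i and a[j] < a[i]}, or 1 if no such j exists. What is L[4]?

4

   i    0    1    2    3    4    5    6    7
a[i]    9    7    8    9   10    4   10    2
L[i]    1    1    2    3    4    1    4    1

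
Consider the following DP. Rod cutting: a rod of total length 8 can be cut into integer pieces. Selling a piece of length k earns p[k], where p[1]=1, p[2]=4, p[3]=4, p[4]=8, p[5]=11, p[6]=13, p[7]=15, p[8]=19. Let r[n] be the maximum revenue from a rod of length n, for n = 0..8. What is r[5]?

   n    0    1    2    3    4    5    6    7    8
r[n]    0    1    4    5    8   11   13   15   19

11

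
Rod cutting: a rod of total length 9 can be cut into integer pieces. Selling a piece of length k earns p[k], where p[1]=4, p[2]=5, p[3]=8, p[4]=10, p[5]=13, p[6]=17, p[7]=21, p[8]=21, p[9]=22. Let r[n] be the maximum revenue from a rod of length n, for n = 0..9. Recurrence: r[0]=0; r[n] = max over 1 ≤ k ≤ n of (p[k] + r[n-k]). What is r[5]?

   n    0    1    2    3    4    5    6    7    8    9
r[n]    0    4    8   12   16   20   24   28   32   36

20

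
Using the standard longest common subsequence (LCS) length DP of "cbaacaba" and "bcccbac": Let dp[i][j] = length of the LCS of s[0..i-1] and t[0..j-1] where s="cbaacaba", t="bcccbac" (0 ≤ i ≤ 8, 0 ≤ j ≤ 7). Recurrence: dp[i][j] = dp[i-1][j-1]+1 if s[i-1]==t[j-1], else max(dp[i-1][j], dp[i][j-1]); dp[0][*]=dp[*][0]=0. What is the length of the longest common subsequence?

   ''  b  c  c  c  b  a  c
''  0  0  0  0  0  0  0  0
 c  0  0  1  1  1  1  1  1
 b  0  1  1  1  1  2  2  2
 a  0  1  1  1  1  2  3  3
 a  0  1  1  1  1  2  3  3
 c  0  1  2  2  2  2  3  4
 a  0  1  2  2  2  2  3  4
 b  0  1  2  2  2  3  3  4
 a  0  1  2  2  2  3  4  4

4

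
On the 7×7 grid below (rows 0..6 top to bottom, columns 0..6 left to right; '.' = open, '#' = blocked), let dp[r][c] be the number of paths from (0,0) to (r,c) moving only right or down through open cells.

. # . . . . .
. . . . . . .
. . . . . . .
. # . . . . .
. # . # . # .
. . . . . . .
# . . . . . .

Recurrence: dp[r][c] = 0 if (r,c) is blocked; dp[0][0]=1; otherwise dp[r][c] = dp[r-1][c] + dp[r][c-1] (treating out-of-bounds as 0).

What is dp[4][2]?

r\c   0   1   2   3   4   5   6
  0   1   0   0   0   0   0   0
  1   1   1   1   1   1   1   1
  2   1   2   3   4   5   6   7
  3   1   0   3   7  12  18  25
  4   1   0   3   0  12   0  25
  5   1   1   4   4  16  16  41
  6   0   1   5   9  25  41  82

3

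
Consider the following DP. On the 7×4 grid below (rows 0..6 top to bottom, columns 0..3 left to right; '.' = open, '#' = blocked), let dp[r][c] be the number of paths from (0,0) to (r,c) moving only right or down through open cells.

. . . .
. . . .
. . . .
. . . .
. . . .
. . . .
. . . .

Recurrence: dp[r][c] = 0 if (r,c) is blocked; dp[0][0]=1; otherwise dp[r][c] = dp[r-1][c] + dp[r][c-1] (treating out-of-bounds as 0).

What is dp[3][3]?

20

r\c   0   1   2   3
  0   1   1   1   1
  1   1   2   3   4
  2   1   3   6  10
  3   1   4  10  20
  4   1   5  15  35
  5   1   6  21  56
  6   1   7  28  84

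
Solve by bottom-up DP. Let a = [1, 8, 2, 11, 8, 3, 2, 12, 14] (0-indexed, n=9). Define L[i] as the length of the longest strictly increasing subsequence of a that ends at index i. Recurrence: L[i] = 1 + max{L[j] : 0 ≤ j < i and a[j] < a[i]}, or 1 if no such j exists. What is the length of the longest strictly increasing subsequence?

5

   i    0    1    2    3    4    5    6    7    8
a[i]    1    8    2   11    8    3    2   12   14
L[i]    1    2    2    3    3    3    2    4    5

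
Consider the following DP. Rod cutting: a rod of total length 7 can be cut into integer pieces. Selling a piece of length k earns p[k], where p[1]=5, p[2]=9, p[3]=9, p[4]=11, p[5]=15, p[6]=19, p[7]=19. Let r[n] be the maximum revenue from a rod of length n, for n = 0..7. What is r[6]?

30

   n    0    1    2    3    4    5    6    7
r[n]    0    5   10   15   20   25   30   35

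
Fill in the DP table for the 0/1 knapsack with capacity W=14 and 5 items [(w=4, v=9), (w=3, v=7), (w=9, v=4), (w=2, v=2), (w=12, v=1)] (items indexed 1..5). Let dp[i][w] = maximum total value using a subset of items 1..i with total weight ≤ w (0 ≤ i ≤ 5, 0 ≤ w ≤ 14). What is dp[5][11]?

18

i\w   0   1   2   3   4   5   6   7   8   9  10  11  12  13  14
  0   0   0   0   0   0   0   0   0   0   0   0   0   0   0   0
  1   0   0   0   0   9   9   9   9   9   9   9   9   9   9   9
  2   0   0   0   7   9   9   9  16  16  16  16  16  16  16  16
  3   0   0   0   7   9   9   9  16  16  16  16  16  16  16  16
  4   0   0   2   7   9   9  11  16  16  18  18  18  18  18  18
  5   0   0   2   7   9   9  11  16  16  18  18  18  18  18  18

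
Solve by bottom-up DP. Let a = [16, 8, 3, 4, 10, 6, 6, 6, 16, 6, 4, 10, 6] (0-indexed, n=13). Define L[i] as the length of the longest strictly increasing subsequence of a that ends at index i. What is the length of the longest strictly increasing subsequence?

   i    0    1    2    3    4    5    6    7    8    9   10   11   12
a[i]   16    8    3    4   10    6    6    6   16    6    4   10    6
L[i]    1    1    1    2    3    3    3    3    4    3    2    4    3

4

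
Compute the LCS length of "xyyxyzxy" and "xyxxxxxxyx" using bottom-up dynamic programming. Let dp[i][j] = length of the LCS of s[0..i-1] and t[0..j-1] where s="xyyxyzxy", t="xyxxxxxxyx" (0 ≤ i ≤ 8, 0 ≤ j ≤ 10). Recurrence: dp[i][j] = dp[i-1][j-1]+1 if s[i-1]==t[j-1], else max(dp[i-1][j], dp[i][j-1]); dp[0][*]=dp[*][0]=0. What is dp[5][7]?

   ''  x  y  x  x  x  x  x  x  y  x
''  0  0  0  0  0  0  0  0  0  0  0
 x  0  1  1  1  1  1  1  1  1  1  1
 y  0  1  2  2  2  2  2  2  2  2  2
 y  0  1  2  2  2  2  2  2  2  3  3
 x  0  1  2  3  3  3  3  3  3  3  4
 y  0  1  2  3  3  3  3  3  3  4  4
 z  0  1  2  3  3  3  3  3  3  4  4
 x  0  1  2  3  4  4  4  4  4  4  5
 y  0  1  2  3  4  4  4  4  4  5  5

3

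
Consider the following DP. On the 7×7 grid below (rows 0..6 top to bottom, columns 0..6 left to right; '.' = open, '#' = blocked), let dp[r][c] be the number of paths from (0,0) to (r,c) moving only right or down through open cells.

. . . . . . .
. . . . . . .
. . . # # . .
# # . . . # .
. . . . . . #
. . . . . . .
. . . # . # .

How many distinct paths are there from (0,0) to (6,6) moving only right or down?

54

r\c   0   1   2   3   4   5   6
  0   1   1   1   1   1   1   1
  1   1   2   3   4   5   6   7
  2   1   3   6   0   0   6  13
  3   0   0   6   6   6   0  13
  4   0   0   6  12  18  18   0
  5   0   0   6  18  36  54  54
  6   0   0   6   0  36   0  54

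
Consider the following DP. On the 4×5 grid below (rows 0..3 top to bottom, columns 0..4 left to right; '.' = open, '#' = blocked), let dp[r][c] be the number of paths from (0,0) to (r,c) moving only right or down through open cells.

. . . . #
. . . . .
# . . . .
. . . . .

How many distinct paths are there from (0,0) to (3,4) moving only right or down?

29

r\c   0   1   2   3   4
  0   1   1   1   1   0
  1   1   2   3   4   4
  2   0   2   5   9  13
  3   0   2   7  16  29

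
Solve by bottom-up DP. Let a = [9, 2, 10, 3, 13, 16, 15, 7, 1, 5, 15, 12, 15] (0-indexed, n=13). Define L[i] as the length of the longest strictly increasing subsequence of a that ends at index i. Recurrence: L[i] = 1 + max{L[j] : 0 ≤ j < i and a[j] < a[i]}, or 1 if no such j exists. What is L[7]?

   i    0    1    2    3    4    5    6    7    8    9   10   11   12
a[i]    9    2   10    3   13   16   15    7    1    5   15   12   15
L[i]    1    1    2    2    3    4    4    3    1    3    4    4    5

3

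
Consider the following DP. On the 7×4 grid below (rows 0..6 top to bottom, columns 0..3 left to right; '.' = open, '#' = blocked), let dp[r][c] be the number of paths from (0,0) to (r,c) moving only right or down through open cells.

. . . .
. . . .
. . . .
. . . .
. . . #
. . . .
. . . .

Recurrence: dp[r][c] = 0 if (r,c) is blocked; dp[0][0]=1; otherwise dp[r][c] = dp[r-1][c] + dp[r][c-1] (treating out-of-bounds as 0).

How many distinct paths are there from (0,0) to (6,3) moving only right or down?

49

r\c   0   1   2   3
  0   1   1   1   1
  1   1   2   3   4
  2   1   3   6  10
  3   1   4  10  20
  4   1   5  15   0
  5   1   6  21  21
  6   1   7  28  49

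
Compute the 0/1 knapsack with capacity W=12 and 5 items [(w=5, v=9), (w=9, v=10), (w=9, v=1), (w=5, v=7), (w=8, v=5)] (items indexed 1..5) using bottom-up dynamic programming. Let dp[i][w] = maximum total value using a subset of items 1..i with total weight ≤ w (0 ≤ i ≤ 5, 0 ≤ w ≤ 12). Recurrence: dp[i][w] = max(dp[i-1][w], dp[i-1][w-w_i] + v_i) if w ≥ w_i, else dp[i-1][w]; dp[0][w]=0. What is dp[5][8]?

9

i\w   0   1   2   3   4   5   6   7   8   9  10  11  12
  0   0   0   0   0   0   0   0   0   0   0   0   0   0
  1   0   0   0   0   0   9   9   9   9   9   9   9   9
  2   0   0   0   0   0   9   9   9   9  10  10  10  10
  3   0   0   0   0   0   9   9   9   9  10  10  10  10
  4   0   0   0   0   0   9   9   9   9  10  16  16  16
  5   0   0   0   0   0   9   9   9   9  10  16  16  16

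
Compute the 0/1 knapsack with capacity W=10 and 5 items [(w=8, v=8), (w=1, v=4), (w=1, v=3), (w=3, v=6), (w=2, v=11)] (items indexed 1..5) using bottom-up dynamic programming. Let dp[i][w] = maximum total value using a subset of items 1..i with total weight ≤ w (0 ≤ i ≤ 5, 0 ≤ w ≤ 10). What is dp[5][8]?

24

i\w   0   1   2   3   4   5   6   7   8   9  10
  0   0   0   0   0   0   0   0   0   0   0   0
  1   0   0   0   0   0   0   0   0   8   8   8
  2   0   4   4   4   4   4   4   4   8  12  12
  3   0   4   7   7   7   7   7   7   8  12  15
  4   0   4   7   7  10  13  13  13  13  13  15
  5   0   4  11  15  18  18  21  24  24  24  24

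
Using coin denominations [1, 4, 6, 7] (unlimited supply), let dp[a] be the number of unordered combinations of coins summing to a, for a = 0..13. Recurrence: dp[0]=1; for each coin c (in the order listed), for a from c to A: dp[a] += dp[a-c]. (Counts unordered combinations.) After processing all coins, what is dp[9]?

5

after  coin     0     1     2     3     4     5     6     7     8     9    10    11    12    13
          1     1     1     1     1     1     1     1     1     1     1     1     1     1     1
          4     1     1     1     1     2     2     2     2     3     3     3     3     4     4
          6     1     1     1     1     2     2     3     3     4     4     5     5     7     7
          7     1     1     1     1     2     2     3     4     5     5     6     7     9    10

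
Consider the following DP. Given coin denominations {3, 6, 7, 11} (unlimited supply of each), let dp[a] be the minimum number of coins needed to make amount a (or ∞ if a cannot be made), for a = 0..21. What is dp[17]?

2

 a  0  1  2  3  4  5  6  7  8  9 10 11 12 13 14 15 16 17 18 19 20 21
dp  0  -  -  1  -  -  1  1  -  2  2  1  2  2  2  3  3  2  2  3  3  3
(- denotes ∞ / unreachable)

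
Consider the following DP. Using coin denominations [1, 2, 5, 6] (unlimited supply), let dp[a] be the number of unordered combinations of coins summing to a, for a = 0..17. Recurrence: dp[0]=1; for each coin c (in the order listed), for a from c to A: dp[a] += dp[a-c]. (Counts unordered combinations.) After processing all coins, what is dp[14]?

25

after  coin     0     1     2     3     4     5     6     7     8     9    10    11    12    13    14    15    16    17
          1     1     1     1     1     1     1     1     1     1     1     1     1     1     1     1     1     1     1
          2     1     1     2     2     3     3     4     4     5     5     6     6     7     7     8     8     9     9
          5     1     1     2     2     3     4     5     6     7     8    10    11    13    14    16    18    20    22
          6     1     1     2     2     3     4     6     7     9    10    13    15    19    21    25    28    33    37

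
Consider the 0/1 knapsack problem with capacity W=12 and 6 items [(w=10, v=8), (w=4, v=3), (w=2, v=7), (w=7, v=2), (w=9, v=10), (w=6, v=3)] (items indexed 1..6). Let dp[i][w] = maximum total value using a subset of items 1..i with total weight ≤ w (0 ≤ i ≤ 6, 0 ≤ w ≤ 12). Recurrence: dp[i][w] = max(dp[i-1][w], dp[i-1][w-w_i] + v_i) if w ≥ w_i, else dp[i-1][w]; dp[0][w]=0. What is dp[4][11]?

10

i\w   0   1   2   3   4   5   6   7   8   9  10  11  12
  0   0   0   0   0   0   0   0   0   0   0   0   0   0
  1   0   0   0   0   0   0   0   0   0   0   8   8   8
  2   0   0   0   0   3   3   3   3   3   3   8   8   8
  3   0   0   7   7   7   7  10  10  10  10  10  10  15
  4   0   0   7   7   7   7  10  10  10  10  10  10  15
  5   0   0   7   7   7   7  10  10  10  10  10  17  17
  6   0   0   7   7   7   7  10  10  10  10  10  17  17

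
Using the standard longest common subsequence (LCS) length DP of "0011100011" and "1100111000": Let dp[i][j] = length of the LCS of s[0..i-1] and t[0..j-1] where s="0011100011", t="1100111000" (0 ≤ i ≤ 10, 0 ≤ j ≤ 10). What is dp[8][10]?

8

   ''  1  1  0  0  1  1  1  0  0  0
''  0  0  0  0  0  0  0  0  0  0  0
 0  0  0  0  1  1  1  1  1  1  1  1
 0  0  0  0  1  2  2  2  2  2  2  2
 1  0  1  1  1  2  3  3  3  3  3  3
 1  0  1  2  2  2  3  4  4  4  4  4
 1  0  1  2  2  2  3  4  5  5  5  5
 0  0  1  2  3  3  3  4  5  6  6  6
 0  0  1  2  3  4  4  4  5  6  7  7
 0  0  1  2  3  4  4  4  5  6  7  8
 1  0  1  2  3  4  5  5  5  6  7  8
 1  0  1  2  3  4  5  6  6  6  7  8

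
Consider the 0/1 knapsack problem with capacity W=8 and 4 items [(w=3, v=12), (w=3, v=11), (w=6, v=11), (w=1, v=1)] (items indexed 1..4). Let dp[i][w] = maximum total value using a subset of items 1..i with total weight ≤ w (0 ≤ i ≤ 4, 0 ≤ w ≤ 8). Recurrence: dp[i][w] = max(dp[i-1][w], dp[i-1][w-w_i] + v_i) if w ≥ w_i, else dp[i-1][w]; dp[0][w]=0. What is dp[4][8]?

i\w   0   1   2   3   4   5   6   7   8
  0   0   0   0   0   0   0   0   0   0
  1   0   0   0  12  12  12  12  12  12
  2   0   0   0  12  12  12  23  23  23
  3   0   0   0  12  12  12  23  23  23
  4   0   1   1  12  13  13  23  24  24

24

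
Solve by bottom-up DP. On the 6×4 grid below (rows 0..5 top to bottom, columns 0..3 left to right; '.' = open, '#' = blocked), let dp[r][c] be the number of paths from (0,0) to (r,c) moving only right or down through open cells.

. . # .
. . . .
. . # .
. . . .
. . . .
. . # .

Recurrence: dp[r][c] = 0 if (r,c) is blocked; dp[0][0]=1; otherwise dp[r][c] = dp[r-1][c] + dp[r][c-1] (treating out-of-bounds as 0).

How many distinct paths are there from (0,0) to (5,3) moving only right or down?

r\c   0   1   2   3
  0   1   1   0   0
  1   1   2   2   2
  2   1   3   0   2
  3   1   4   4   6
  4   1   5   9  15
  5   1   6   0  15

15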